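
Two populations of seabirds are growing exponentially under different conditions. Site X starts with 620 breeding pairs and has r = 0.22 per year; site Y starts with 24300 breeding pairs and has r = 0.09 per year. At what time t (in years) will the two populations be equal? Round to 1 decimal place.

Set 620·e^(0.22t) = 24300·e^(0.09t).
e^((0.22 − 0.09)t) = 24300/620 → e^(0.13·t) = 39.194.
0.13·t = ln(39.194) = 3.6685, so t = 3.6685/0.13 = 28.219.

28.2 years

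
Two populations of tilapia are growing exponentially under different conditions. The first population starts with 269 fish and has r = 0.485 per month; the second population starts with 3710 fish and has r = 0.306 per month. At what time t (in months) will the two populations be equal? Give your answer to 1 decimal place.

14.7 months

Set 269·e^(0.485t) = 3710·e^(0.306t).
e^((0.485 − 0.306)t) = 3710/269 → e^(0.179·t) = 13.792.
0.179·t = ln(13.792) = 2.6241, so t = 2.6241/0.179 = 14.66.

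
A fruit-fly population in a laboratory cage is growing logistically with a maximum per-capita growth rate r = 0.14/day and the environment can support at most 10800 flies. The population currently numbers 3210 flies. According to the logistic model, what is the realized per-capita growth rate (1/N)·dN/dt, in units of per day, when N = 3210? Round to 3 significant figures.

(1/N)·dN/dt = r(1 − N/K) = 0.14 × (1 − 3210/10800).
= 0.14 × 0.70278 = 0.098389.

0.0984 per day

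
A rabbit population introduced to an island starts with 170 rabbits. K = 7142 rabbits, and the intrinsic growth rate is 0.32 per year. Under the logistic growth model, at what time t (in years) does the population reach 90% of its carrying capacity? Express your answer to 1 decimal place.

18.5 years

A = (K − N₀)/N₀ = (7142 − 170)/170 = 41.012.
Solve 7142/(1 + 41.012·e^(−0.32t)) = 6427.8: 1 + 41.012·e^(−0.32t) = 1.1111, so e^(−0.32t) = 0.00270925.
−0.32·t = ln(0.00270925) = -5.9111, so t = 5.9111/0.32 = 18.472.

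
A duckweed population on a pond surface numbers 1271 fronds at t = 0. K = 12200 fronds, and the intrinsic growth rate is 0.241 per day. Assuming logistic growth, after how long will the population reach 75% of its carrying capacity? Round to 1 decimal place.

A = (K − N₀)/N₀ = (12200 − 1271)/1271 = 8.5987.
Solve 12200/(1 + 8.5987·e^(−0.241t)) = 9150: 1 + 8.5987·e^(−0.241t) = 1.3333, so e^(−0.241t) = 0.0387654.
−0.241·t = ln(0.0387654) = -3.2502, so t = 3.2502/0.241 = 13.486.

13.5 days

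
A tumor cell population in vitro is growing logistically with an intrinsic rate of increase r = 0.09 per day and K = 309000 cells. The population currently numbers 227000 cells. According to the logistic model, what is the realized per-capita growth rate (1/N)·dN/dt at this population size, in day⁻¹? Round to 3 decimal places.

0.024 per day

(1/N)·dN/dt = r(1 − N/K) = 0.09 × (1 − 227000/309000).
= 0.09 × 0.26537 = 0.023883.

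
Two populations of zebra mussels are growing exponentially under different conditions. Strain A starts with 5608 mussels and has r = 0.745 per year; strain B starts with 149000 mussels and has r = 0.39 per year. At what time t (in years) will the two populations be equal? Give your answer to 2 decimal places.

9.24 years

Set 5608·e^(0.745t) = 149000·e^(0.39t).
e^((0.745 − 0.39)t) = 149000/5608 → e^(0.355·t) = 26.569.
0.355·t = ln(26.569) = 3.2798, so t = 3.2798/0.355 = 9.2387.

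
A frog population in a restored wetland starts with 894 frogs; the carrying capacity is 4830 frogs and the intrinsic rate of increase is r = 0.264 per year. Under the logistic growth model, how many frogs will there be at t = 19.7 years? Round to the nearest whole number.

4716 frogs

A = (K − N₀)/N₀ = (4830 − 894)/894 = 4.4027.
N(t) = K/(1 + A·e^(−rt)) = 4830/(1 + 4.4027×e^(−0.264×19.7)).
e^(−5.201) = 0.0055122; denominator = 1 + 4.4027×0.0055122 = 1.0243.
N = 4830/1.0243 = 4715.56.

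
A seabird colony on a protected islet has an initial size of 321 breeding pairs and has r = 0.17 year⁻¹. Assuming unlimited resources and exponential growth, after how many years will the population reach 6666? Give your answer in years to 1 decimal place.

Set N₀·e^(rt) = 6666: e^(0.17·t) = 6666/321 = 20.766.
0.17·t = ln(20.766) = 3.0333, so t = 3.0333/0.17 = 17.843.

17.8 years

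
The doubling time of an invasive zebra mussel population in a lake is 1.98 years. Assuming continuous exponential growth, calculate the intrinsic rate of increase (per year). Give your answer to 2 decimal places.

r = ln(2)/t_d = 0.6931/1.98 = 0.35007.

0.35 per year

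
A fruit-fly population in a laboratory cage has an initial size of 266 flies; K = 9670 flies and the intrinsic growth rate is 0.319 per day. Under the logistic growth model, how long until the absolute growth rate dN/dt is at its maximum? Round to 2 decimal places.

Logistic growth is fastest at N = K/2 = 4835.
A = (K − N₀)/N₀ = 35.353. Set K/(1 + A·e^(−rt)) = K/2 → A·e^(−rt) = 1.
e^(−0.319t) = 1/35.353 = 0.0282858, so t = ln(35.353)/0.319 = 3.5654/0.319 = 11.177.

11.18 days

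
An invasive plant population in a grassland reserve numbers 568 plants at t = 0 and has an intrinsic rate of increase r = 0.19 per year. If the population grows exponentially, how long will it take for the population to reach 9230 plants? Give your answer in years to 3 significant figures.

Set N₀·e^(rt) = 9230: e^(0.19·t) = 9230/568 = 16.25.
0.19·t = ln(16.25) = 2.7881, so t = 2.7881/0.19 = 14.674.

14.7 years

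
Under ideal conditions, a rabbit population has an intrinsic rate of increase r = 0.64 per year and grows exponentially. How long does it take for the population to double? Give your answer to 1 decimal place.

1.1 years

Doubling time t_d = ln(2)/r = 0.6931/0.64 = 1.083.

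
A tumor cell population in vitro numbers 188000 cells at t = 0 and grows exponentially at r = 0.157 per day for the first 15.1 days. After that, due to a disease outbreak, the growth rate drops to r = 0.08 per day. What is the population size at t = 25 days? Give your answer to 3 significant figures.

Phase 1: N(15.1) = 188000·e^(0.157×15.1) = 188000·e^2.371 = 2.012518×10^6.
Phase 2 runs for 25 − 15.1 = 9.9 days at r = 0.08.
N(25) = 2.012518×10^6·e^(0.08×9.9) = 2.012518×10^6·e^0.792 = 4.443253×10^6.

4440000 cells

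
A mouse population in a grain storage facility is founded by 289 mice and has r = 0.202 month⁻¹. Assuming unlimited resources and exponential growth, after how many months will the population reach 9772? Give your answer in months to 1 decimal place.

Set N₀·e^(rt) = 9772: e^(0.202·t) = 9772/289 = 33.813.
0.202·t = ln(33.813) = 3.5208, so t = 3.5208/0.202 = 17.43.

17.4 months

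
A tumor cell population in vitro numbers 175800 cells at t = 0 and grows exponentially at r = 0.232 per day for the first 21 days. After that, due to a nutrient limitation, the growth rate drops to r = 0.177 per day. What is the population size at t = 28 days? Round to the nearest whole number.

Phase 1: N(21) = 175800·e^(0.232×21) = 175800·e^4.872 = 2.295628×10^7.
Phase 2 runs for 28 − 21 = 7 days at r = 0.177.
N(28) = 2.295628×10^7·e^(0.177×7) = 2.295628×10^7·e^1.239 = 7.924876×10^7.

79248755 cells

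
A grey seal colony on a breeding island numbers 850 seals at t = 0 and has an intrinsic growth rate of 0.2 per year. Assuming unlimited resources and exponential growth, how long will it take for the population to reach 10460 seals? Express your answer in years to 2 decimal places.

12.55 years

Set N₀·e^(rt) = 10460: e^(0.2·t) = 10460/850 = 12.306.
0.2·t = ln(12.306) = 2.5101, so t = 2.5101/0.2 = 12.55.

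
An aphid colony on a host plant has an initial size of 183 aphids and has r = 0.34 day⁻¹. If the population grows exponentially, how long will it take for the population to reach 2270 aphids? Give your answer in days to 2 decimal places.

Set N₀·e^(rt) = 2270: e^(0.34·t) = 2270/183 = 12.404.
0.34·t = ln(12.404) = 2.518, so t = 2.518/0.34 = 7.406.

7.41 days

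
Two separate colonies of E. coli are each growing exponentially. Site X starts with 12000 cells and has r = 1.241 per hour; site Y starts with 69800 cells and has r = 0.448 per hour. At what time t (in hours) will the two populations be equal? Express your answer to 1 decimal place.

2.2 hours

Set 12000·e^(1.241t) = 69800·e^(0.448t).
e^((1.241 − 0.448)t) = 69800/12000 → e^(0.793·t) = 5.8167.
0.793·t = ln(5.8167) = 1.7607, so t = 1.7607/0.793 = 2.2203.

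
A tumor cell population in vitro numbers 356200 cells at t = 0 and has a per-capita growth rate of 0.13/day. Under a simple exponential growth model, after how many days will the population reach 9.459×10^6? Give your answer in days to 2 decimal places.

25.22 days

Set N₀·e^(rt) = 9.459×10^6: e^(0.13·t) = 9.459×10^6/356200 = 26.555.
0.13·t = ln(26.555) = 3.2792, so t = 3.2792/0.13 = 25.225.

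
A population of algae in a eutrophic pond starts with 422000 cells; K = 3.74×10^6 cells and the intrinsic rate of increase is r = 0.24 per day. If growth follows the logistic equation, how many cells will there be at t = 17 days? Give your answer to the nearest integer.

3301157 cells

A = (K − N₀)/N₀ = (3.74×10^6 − 422000)/422000 = 7.8626.
N(t) = K/(1 + A·e^(−rt)) = 3.74×10^6/(1 + 7.8626×e^(−0.24×17)).
e^(−4.08) = 0.016907; denominator = 1 + 7.8626×0.016907 = 1.1329.
N = 3.74×10^6/1.1329 = 3.301157×10^6.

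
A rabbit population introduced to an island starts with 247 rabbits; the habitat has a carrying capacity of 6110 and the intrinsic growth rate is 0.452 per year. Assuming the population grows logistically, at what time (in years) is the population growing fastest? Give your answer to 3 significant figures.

Logistic growth is fastest at N = K/2 = 3055.
A = (K − N₀)/N₀ = 23.737. Set K/(1 + A·e^(−rt)) = K/2 → A·e^(−rt) = 1.
e^(−0.452t) = 1/23.737 = 0.0421286, so t = ln(23.737)/0.452 = 3.167/0.452 = 7.0067.

7.01 years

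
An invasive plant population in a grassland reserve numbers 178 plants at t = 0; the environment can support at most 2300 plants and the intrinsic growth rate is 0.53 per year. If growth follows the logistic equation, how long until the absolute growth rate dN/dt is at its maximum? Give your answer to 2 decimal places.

Logistic growth is fastest at N = K/2 = 1150.
A = (K − N₀)/N₀ = 11.921. Set K/(1 + A·e^(−rt)) = K/2 → A·e^(−rt) = 1.
e^(−0.53t) = 1/11.921 = 0.0838831, so t = ln(11.921)/0.53 = 2.4783/0.53 = 4.6761.

4.68 years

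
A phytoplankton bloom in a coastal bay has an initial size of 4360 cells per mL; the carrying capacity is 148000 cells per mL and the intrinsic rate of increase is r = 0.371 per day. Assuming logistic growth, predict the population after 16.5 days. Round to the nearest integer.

138019 cells per mL

A = (K − N₀)/N₀ = (148000 − 4360)/4360 = 32.945.
N(t) = K/(1 + A·e^(−rt)) = 148000/(1 + 32.945×e^(−0.371×16.5)).
e^(−6.122) = 0.0021952; denominator = 1 + 32.945×0.0021952 = 1.0723.
N = 148000/1.0723 = 138019.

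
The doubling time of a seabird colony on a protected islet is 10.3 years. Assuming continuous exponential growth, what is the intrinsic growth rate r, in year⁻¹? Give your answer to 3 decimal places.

0.067 per year

r = ln(2)/t_d = 0.6931/10.3 = 0.067296.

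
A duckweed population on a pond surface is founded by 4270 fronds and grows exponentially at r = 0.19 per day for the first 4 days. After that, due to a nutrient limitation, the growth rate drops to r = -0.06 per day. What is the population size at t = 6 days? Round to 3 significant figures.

Phase 1: N(4) = 4270·e^(0.19×4) = 4270·e^0.76 = 9130.44.
Phase 2 runs for 6 − 4 = 2 days at r = -0.06.
N(6) = 9130.44·e^(-0.06×2) = 9130.44·e^-0.12 = 8097.97.

8100 fronds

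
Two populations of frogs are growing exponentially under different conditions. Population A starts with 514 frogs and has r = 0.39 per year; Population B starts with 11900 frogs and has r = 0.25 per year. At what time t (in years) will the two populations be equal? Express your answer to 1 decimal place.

Set 514·e^(0.39t) = 11900·e^(0.25t).
e^((0.39 − 0.25)t) = 11900/514 → e^(0.14·t) = 23.152.
0.14·t = ln(23.152) = 3.1421, so t = 3.1421/0.14 = 22.443.

22.4 years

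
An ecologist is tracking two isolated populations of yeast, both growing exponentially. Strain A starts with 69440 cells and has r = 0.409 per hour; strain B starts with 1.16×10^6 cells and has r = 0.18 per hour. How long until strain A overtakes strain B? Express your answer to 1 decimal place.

12.3 hours

Set 69440·e^(0.409t) = 1.16×10^6·e^(0.18t).
e^((0.409 − 0.18)t) = 1.16×10^6/69440 → e^(0.229·t) = 16.705.
0.229·t = ln(16.705) = 2.8157, so t = 2.8157/0.229 = 12.296.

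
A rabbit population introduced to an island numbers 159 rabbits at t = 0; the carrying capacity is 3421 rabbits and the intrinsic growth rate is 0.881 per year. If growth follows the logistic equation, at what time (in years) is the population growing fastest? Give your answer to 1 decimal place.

3.4 years

Logistic growth is fastest at N = K/2 = 1710.5.
A = (K − N₀)/N₀ = 20.516. Set K/(1 + A·e^(−rt)) = K/2 → A·e^(−rt) = 1.
e^(−0.881t) = 1/20.516 = 0.0487431, so t = ln(20.516)/0.881 = 3.0212/0.881 = 3.4293.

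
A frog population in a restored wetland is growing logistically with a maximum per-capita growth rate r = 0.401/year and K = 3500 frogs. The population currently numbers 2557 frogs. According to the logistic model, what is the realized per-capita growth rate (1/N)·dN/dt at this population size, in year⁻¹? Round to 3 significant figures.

0.108 per year

(1/N)·dN/dt = r(1 − N/K) = 0.401 × (1 − 2557/3500).
= 0.401 × 0.26943 = 0.10804.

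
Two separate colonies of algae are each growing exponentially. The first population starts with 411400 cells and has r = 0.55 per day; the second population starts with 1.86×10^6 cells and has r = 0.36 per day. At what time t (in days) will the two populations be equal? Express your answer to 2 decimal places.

Set 411400·e^(0.55t) = 1.86×10^6·e^(0.36t).
e^((0.55 − 0.36)t) = 1.86×10^6/411400 → e^(0.19·t) = 4.5211.
0.19·t = ln(4.5211) = 1.5088, so t = 1.5088/0.19 = 7.9409.

7.94 days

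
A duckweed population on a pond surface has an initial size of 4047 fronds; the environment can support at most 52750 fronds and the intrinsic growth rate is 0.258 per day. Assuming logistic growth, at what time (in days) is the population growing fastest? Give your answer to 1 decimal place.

9.6 days

Logistic growth is fastest at N = K/2 = 26375.
A = (K − N₀)/N₀ = 12.034. Set K/(1 + A·e^(−rt)) = K/2 → A·e^(−rt) = 1.
e^(−0.258t) = 1/12.034 = 0.0830955, so t = ln(12.034)/0.258 = 2.4878/0.258 = 9.6425.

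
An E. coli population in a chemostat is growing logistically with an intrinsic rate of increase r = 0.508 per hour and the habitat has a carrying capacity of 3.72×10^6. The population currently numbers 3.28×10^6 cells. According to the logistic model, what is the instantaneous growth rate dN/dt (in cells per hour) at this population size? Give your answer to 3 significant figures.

197000 cells per hour

dN/dt = rN(1 − N/K) = 0.508 × 3.28×10^6 × (1 − 3.28×10^6/3.72×10^6).
1 − 3.28×10^6/3.72×10^6 = 0.11828; dN/dt = 0.508 × 3.28×10^6 × 0.11828 = 1.97082×10^5.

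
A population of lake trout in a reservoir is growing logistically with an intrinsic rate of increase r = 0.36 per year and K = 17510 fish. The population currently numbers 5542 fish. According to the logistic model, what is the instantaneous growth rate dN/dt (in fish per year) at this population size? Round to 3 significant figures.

1360 fish per year

dN/dt = rN(1 − N/K) = 0.36 × 5542 × (1 − 5542/17510).
1 − 5542/17510 = 0.6835; dN/dt = 0.36 × 5542 × 0.6835 = 1363.7.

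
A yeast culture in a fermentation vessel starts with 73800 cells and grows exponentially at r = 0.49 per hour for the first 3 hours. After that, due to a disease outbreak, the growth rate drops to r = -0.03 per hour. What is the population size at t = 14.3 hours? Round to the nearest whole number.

228688 cells

Phase 1: N(3) = 73800·e^(0.49×3) = 73800·e^1.47 = 320974.
Phase 2 runs for 14.3 − 3 = 11.3 hours at r = -0.03.
N(14.3) = 320974·e^(-0.03×11.3) = 320974·e^-0.339 = 228688.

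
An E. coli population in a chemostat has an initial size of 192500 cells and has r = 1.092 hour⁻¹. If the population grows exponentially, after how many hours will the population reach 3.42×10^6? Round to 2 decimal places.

2.63 hours

Set N₀·e^(rt) = 3.42×10^6: e^(1.092·t) = 3.42×10^6/192500 = 17.766.
1.092·t = ln(17.766) = 2.8773, so t = 2.8773/1.092 = 2.6349.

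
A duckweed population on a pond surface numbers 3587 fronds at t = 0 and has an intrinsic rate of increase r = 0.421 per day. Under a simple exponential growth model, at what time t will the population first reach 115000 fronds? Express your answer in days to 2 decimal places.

Set N₀·e^(rt) = 115000: e^(0.421·t) = 115000/3587 = 32.06.
0.421·t = ln(32.06) = 3.4676, so t = 3.4676/0.421 = 8.2366.

8.24 days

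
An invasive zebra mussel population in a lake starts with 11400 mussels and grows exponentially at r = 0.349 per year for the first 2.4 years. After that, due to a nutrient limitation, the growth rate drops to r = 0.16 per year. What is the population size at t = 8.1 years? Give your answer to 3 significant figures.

65600 mussels

Phase 1: N(2.4) = 11400·e^(0.349×2.4) = 11400·e^0.8376 = 26343.3.
Phase 2 runs for 8.1 − 2.4 = 5.7 years at r = 0.16.
N(8.1) = 26343.3·e^(0.16×5.7) = 26343.3·e^0.912 = 65576.2.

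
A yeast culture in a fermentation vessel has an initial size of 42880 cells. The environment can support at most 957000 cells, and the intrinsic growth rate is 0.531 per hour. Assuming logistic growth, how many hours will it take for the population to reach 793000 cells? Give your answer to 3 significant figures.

A = (K − N₀)/N₀ = (957000 − 42880)/42880 = 21.318.
Solve 957000/(1 + 21.318·e^(−0.531t)) = 793000: 1 + 21.318·e^(−0.531t) = 1.2068, so e^(−0.531t) = 0.00970113.
−0.531·t = ln(0.00970113) = -4.6355, so t = 4.6355/0.531 = 8.7298.

8.73 hours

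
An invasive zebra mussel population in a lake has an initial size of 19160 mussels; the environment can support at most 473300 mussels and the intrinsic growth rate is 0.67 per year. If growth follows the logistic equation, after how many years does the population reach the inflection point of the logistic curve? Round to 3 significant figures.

4.72 years

Logistic growth is fastest at N = K/2 = 236650.
A = (K − N₀)/N₀ = 23.703. Set K/(1 + A·e^(−rt)) = K/2 → A·e^(−rt) = 1.
e^(−0.67t) = 1/23.703 = 0.0421896, so t = ln(23.703)/0.67 = 3.1656/0.67 = 4.7247.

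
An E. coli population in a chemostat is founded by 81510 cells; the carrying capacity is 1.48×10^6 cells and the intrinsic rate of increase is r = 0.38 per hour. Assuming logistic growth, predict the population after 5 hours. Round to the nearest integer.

A = (K − N₀)/N₀ = (1.48×10^6 − 81510)/81510 = 17.157.
N(t) = K/(1 + A·e^(−rt)) = 1.48×10^6/(1 + 17.157×e^(−0.38×5)).
e^(−1.9) = 0.14957; denominator = 1 + 17.157×0.14957 = 3.5662.
N = 1.48×10^6/3.5662 = 415009.

415009 cells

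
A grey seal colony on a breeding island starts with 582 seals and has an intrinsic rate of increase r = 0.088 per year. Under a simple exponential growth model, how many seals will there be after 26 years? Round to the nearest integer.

5736 seals

N(t) = N₀·e^(rt) = 582 × e^(0.088×26) = 582 × e^2.288.
e^2.288 ≈ 9.8552, so N ≈ 582 × 9.8552 = 5735.73.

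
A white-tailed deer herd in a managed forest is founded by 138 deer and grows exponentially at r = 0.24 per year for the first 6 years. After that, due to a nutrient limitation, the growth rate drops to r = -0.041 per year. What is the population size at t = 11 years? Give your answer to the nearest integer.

474 deer

Phase 1: N(6) = 138·e^(0.24×6) = 138·e^1.44 = 582.456.
Phase 2 runs for 11 − 6 = 5 years at r = -0.041.
N(11) = 582.456·e^(-0.041×5) = 582.456·e^-0.205 = 474.496.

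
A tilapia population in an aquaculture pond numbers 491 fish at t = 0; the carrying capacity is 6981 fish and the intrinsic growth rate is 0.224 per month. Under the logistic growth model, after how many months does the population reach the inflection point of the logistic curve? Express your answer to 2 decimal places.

11.52 months

Logistic growth is fastest at N = K/2 = 3490.5.
A = (K − N₀)/N₀ = 13.218. Set K/(1 + A·e^(−rt)) = K/2 → A·e^(−rt) = 1.
e^(−0.224t) = 1/13.218 = 0.0756549, so t = ln(13.218)/0.224 = 2.5816/0.224 = 11.525.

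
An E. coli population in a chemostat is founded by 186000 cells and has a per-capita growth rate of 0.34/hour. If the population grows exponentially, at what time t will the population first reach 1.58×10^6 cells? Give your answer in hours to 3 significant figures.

6.29 hours

Set N₀·e^(rt) = 1.58×10^6: e^(0.34·t) = 1.58×10^6/186000 = 8.4946.
0.34·t = ln(8.4946) = 2.1394, so t = 2.1394/0.34 = 6.2925.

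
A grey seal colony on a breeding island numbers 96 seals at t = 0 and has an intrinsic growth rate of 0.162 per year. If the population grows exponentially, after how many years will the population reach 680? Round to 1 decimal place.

Set N₀·e^(rt) = 680: e^(0.162·t) = 680/96 = 7.0833.
0.162·t = ln(7.0833) = 1.9577, so t = 1.9577/0.162 = 12.085.

12.1 years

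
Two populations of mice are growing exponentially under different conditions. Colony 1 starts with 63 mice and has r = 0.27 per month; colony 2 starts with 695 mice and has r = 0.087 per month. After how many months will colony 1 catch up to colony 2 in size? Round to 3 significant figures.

Set 63·e^(0.27t) = 695·e^(0.087t).
e^((0.27 − 0.087)t) = 695/63 → e^(0.183·t) = 11.032.
0.183·t = ln(11.032) = 2.4008, so t = 2.4008/0.183 = 13.119.

13.1 months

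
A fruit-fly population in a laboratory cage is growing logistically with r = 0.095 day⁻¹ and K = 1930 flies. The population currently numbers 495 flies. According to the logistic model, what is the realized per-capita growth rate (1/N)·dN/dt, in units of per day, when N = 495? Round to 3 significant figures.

0.0706 per day

(1/N)·dN/dt = r(1 − N/K) = 0.095 × (1 − 495/1930).
= 0.095 × 0.74352 = 0.070635.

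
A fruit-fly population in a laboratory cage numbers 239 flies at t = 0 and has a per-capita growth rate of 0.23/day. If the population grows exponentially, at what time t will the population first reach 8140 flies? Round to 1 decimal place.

15.3 days

Set N₀·e^(rt) = 8140: e^(0.23·t) = 8140/239 = 34.059.
0.23·t = ln(34.059) = 3.5281, so t = 3.5281/0.23 = 15.339.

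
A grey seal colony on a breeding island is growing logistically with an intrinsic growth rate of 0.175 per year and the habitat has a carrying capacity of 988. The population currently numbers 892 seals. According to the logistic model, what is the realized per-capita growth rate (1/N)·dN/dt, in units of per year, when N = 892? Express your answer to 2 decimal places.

0.02 per year

(1/N)·dN/dt = r(1 − N/K) = 0.175 × (1 − 892/988).
= 0.175 × 0.097166 = 0.017004.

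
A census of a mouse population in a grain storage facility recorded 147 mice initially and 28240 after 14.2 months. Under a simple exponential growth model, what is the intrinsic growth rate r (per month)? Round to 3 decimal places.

From N(t) = N₀·e^(rt): e^(r·14.2) = 28240/147 = 192.11.
r·14.2 = ln(192.11) = 5.2581, so r = 5.2581/14.2 = 0.37029.

0.370 per month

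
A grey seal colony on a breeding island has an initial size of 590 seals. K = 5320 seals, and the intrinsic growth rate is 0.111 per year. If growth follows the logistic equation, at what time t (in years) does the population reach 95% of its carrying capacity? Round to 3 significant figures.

A = (K − N₀)/N₀ = (5320 − 590)/590 = 8.0169.
Solve 5320/(1 + 8.0169·e^(−0.111t)) = 5054: 1 + 8.0169·e^(−0.111t) = 1.0526, so e^(−0.111t) = 0.00656504.
−0.111·t = ln(0.00656504) = -5.026, so t = 5.026/0.111 = 45.279.

45.3 years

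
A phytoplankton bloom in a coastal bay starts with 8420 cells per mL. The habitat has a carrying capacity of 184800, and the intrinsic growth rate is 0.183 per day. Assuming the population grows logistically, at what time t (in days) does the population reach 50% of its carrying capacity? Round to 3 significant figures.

16.6 days

A = (K − N₀)/N₀ = (184800 − 8420)/8420 = 20.948.
Solve 184800/(1 + 20.948·e^(−0.183t)) = 92400: 1 + 20.948·e^(−0.183t) = 2, so e^(−0.183t) = 0.0477378.
−0.183·t = ln(0.0477378) = -3.042, so t = 3.042/0.183 = 16.623.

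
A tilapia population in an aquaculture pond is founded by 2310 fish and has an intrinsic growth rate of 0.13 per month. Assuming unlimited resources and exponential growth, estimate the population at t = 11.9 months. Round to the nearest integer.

N(t) = N₀·e^(rt) = 2310 × e^(0.13×11.9) = 2310 × e^1.547.
e^1.547 ≈ 4.6974, so N ≈ 2310 × 4.6974 = 10850.9.

10851 fish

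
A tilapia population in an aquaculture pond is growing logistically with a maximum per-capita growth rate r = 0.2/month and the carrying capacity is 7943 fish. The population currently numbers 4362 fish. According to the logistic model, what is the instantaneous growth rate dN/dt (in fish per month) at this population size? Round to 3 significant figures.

dN/dt = rN(1 − N/K) = 0.2 × 4362 × (1 − 4362/7943).
1 − 4362/7943 = 0.45084; dN/dt = 0.2 × 4362 × 0.45084 = 393.31.

393 fish per month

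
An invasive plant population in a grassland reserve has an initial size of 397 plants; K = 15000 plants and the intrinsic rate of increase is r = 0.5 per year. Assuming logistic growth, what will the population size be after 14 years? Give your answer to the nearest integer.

A = (K − N₀)/N₀ = (15000 − 397)/397 = 36.783.
N(t) = K/(1 + A·e^(−rt)) = 15000/(1 + 36.783×e^(−0.5×14)).
e^(−7) = 0.00091188; denominator = 1 + 36.783×0.00091188 = 1.0335.
N = 15000/1.0335 = 14513.2.

14513 plants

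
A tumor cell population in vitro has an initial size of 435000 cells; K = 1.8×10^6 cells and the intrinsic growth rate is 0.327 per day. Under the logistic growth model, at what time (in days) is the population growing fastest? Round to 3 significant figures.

Logistic growth is fastest at N = K/2 = 900000.
A = (K − N₀)/N₀ = 3.1379. Set K/(1 + A·e^(−rt)) = K/2 → A·e^(−rt) = 1.
e^(−0.327t) = 1/3.1379 = 0.318681, so t = ln(3.1379)/0.327 = 1.1436/0.327 = 3.4971.

3.50 days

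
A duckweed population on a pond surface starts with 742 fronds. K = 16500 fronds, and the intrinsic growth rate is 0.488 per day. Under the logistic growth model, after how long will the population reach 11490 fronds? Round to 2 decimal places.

7.96 days

A = (K − N₀)/N₀ = (16500 − 742)/742 = 21.237.
Solve 16500/(1 + 21.237·e^(−0.488t)) = 11490: 1 + 21.237·e^(−0.488t) = 1.436, so e^(−0.488t) = 0.0205315.
−0.488·t = ln(0.0205315) = -3.8858, so t = 3.8858/0.488 = 7.9627.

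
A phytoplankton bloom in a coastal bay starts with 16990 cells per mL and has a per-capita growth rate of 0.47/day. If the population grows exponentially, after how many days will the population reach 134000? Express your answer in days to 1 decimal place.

Set N₀·e^(rt) = 134000: e^(0.47·t) = 134000/16990 = 7.887.
0.47·t = ln(7.887) = 2.0652, so t = 2.0652/0.47 = 4.3941.

4.4 days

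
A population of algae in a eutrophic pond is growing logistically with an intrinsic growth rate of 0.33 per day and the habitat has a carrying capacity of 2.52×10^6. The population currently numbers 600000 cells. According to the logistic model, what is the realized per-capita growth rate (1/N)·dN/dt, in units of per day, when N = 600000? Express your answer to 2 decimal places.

0.25 per day

(1/N)·dN/dt = r(1 − N/K) = 0.33 × (1 − 600000/2.52×10^6).
= 0.33 × 0.7619 = 0.25143.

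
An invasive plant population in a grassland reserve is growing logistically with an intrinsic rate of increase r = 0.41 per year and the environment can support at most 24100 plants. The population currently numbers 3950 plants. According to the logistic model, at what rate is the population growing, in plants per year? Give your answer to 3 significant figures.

dN/dt = rN(1 − N/K) = 0.41 × 3950 × (1 − 3950/24100).
1 − 3950/24100 = 0.8361; dN/dt = 0.41 × 3950 × 0.8361 = 1354.1.

1350 plants per year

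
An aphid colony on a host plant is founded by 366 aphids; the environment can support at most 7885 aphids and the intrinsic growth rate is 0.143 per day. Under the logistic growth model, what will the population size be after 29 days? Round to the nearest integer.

A = (K − N₀)/N₀ = (7885 − 366)/366 = 20.544.
N(t) = K/(1 + A·e^(−rt)) = 7885/(1 + 20.544×e^(−0.143×29)).
e^(−4.147) = 0.015812; denominator = 1 + 20.544×0.015812 = 1.3248.
N = 7885/1.3248 = 5951.69.

5952 aphids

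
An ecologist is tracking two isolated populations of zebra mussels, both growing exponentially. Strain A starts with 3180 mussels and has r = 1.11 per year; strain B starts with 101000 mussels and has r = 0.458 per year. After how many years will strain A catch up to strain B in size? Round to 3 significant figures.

Set 3180·e^(1.11t) = 101000·e^(0.458t).
e^((1.11 − 0.458)t) = 101000/3180 → e^(0.652·t) = 31.761.
0.652·t = ln(31.761) = 3.4582, so t = 3.4582/0.652 = 5.304.

5.30 years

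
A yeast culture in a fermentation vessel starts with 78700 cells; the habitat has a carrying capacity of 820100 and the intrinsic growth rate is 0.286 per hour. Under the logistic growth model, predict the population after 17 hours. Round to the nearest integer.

764400 cells

A = (K − N₀)/N₀ = (820100 − 78700)/78700 = 9.4206.
N(t) = K/(1 + A·e^(−rt)) = 820100/(1 + 9.4206×e^(−0.286×17)).
e^(−4.862) = 0.007735; denominator = 1 + 9.4206×0.007735 = 1.0729.
N = 820100/1.0729 = 764400.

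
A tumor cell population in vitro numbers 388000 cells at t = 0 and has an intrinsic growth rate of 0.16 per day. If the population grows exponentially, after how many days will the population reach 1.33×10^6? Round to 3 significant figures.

7.70 days

Set N₀·e^(rt) = 1.33×10^6: e^(0.16·t) = 1.33×10^6/388000 = 3.4278.
0.16·t = ln(3.4278) = 1.2319, so t = 1.2319/0.16 = 7.6996.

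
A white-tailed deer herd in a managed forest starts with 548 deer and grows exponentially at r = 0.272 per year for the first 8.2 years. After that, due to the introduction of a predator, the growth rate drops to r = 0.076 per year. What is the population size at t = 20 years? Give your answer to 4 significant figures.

12500 deer

Phase 1: N(8.2) = 548·e^(0.272×8.2) = 548·e^2.23 = 5098.37.
Phase 2 runs for 20 − 8.2 = 11.8 years at r = 0.076.
N(20) = 5098.37·e^(0.076×11.8) = 5098.37·e^0.8968 = 12499.9.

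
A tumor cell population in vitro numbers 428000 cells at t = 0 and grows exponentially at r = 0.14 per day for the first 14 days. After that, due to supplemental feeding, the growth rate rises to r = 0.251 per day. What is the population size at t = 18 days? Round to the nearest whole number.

Phase 1: N(14) = 428000·e^(0.14×14) = 428000·e^1.96 = 3.038512×10^6.
Phase 2 runs for 18 − 14 = 4 days at r = 0.251.
N(18) = 3.038512×10^6·e^(0.251×4) = 3.038512×10^6·e^1.004 = 8.292636×10^6.

8292636 cells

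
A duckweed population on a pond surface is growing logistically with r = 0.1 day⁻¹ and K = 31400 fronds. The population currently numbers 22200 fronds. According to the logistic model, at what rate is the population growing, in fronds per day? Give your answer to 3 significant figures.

dN/dt = rN(1 − N/K) = 0.1 × 22200 × (1 − 22200/31400).
1 − 22200/31400 = 0.29299; dN/dt = 0.1 × 22200 × 0.29299 = 650.45.

650 fronds per day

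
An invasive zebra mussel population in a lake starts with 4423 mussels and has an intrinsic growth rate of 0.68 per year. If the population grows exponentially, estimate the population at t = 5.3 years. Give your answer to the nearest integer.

N(t) = N₀·e^(rt) = 4423 × e^(0.68×5.3) = 4423 × e^3.604.
e^3.604 ≈ 36.745, so N ≈ 4423 × 36.745 = 162523.

162523 mussels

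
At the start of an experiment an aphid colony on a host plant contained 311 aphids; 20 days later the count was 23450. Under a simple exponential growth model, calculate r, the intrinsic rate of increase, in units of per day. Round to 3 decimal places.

0.216 per day

From N(t) = N₀·e^(rt): e^(r·20) = 23450/311 = 75.402.
r·20 = ln(75.402) = 4.3228, so r = 4.3228/20 = 0.21614.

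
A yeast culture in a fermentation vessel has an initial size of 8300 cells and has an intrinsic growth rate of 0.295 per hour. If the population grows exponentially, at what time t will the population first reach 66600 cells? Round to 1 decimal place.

7.1 hours

Set N₀·e^(rt) = 66600: e^(0.295·t) = 66600/8300 = 8.0241.
0.295·t = ln(8.0241) = 2.0824, so t = 2.0824/0.295 = 7.0591.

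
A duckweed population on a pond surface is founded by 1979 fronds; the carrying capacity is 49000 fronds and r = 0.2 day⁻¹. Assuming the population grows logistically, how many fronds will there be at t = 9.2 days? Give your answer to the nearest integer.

A = (K − N₀)/N₀ = (49000 − 1979)/1979 = 23.76.
N(t) = K/(1 + A·e^(−rt)) = 49000/(1 + 23.76×e^(−0.2×9.2)).
e^(−1.84) = 0.15882; denominator = 1 + 23.76×0.15882 = 4.7735.
N = 49000/4.7735 = 10265.

10265 fronds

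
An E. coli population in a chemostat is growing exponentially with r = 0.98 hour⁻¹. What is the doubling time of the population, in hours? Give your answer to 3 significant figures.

0.707 hours

Doubling time t_d = ln(2)/r = 0.6931/0.98 = 0.70729.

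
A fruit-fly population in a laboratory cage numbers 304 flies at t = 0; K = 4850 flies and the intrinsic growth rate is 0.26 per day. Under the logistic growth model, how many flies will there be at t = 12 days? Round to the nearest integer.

2921 flies

A = (K − N₀)/N₀ = (4850 − 304)/304 = 14.954.
N(t) = K/(1 + A·e^(−rt)) = 4850/(1 + 14.954×e^(−0.26×12)).
e^(−3.12) = 0.044157; denominator = 1 + 14.954×0.044157 = 1.6603.
N = 4850/1.6603 = 2921.12.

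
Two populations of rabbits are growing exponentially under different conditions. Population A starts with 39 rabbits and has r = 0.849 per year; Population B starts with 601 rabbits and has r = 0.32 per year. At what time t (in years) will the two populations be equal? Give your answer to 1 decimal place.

5.2 years

Set 39·e^(0.849t) = 601·e^(0.32t).
e^((0.849 − 0.32)t) = 601/39 → e^(0.529·t) = 15.41.
0.529·t = ln(15.41) = 2.735, so t = 2.735/0.529 = 5.1702.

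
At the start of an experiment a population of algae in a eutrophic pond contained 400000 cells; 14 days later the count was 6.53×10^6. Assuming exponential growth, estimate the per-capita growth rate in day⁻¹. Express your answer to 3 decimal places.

From N(t) = N₀·e^(rt): e^(r·14) = 6.53×10^6/400000 = 16.325.
r·14 = ln(16.325) = 2.7927, so r = 2.7927/14 = 0.19948.

0.199 per day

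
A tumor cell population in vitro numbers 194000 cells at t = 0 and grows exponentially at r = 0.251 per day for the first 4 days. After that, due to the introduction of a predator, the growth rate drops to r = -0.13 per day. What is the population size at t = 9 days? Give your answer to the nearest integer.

276403 cells

Phase 1: N(4) = 194000·e^(0.251×4) = 194000·e^1.004 = 529460.
Phase 2 runs for 9 − 4 = 5 days at r = -0.13.
N(9) = 529460·e^(-0.13×5) = 529460·e^-0.65 = 276403.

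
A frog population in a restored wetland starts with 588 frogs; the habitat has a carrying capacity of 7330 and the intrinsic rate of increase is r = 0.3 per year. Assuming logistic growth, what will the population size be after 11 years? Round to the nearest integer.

5151 frogs

A = (K − N₀)/N₀ = (7330 − 588)/588 = 11.466.
N(t) = K/(1 + A·e^(−rt)) = 7330/(1 + 11.466×e^(−0.3×11)).
e^(−3.3) = 0.036883; denominator = 1 + 11.466×0.036883 = 1.4229.
N = 7330/1.4229 = 5151.44.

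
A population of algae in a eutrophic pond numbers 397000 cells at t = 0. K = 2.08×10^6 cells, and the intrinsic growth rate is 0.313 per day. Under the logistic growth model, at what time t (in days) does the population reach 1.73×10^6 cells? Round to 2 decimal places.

9.72 days

A = (K − N₀)/N₀ = (2.08×10^6 − 397000)/397000 = 4.2393.
Solve 2.08×10^6/(1 + 4.2393·e^(−0.313t)) = 1.73×10^6: 1 + 4.2393·e^(−0.313t) = 1.2023, so e^(−0.313t) = 0.0477231.
−0.313·t = ln(0.0477231) = -3.0423, so t = 3.0423/0.313 = 9.7199.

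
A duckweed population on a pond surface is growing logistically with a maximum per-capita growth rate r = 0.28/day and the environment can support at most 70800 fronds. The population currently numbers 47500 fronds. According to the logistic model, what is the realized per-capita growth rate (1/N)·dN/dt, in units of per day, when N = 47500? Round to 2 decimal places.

(1/N)·dN/dt = r(1 − N/K) = 0.28 × (1 − 47500/70800).
= 0.28 × 0.3291 = 0.092147.

0.09 per day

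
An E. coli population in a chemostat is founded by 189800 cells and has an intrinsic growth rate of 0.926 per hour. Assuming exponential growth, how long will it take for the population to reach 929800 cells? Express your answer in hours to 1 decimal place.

1.7 hours

Set N₀·e^(rt) = 929800: e^(0.926·t) = 929800/189800 = 4.8988.
0.926·t = ln(4.8988) = 1.589, so t = 1.589/0.926 = 1.716.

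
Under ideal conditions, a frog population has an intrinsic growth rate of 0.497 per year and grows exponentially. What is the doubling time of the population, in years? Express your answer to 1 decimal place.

1.4 years

Doubling time t_d = ln(2)/r = 0.6931/0.497 = 1.3947.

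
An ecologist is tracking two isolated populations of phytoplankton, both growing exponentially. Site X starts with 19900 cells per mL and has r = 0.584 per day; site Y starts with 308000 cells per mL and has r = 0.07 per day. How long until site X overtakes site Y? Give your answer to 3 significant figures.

5.33 days

Set 19900·e^(0.584t) = 308000·e^(0.07t).
e^((0.584 − 0.07)t) = 308000/19900 → e^(0.514·t) = 15.477.
0.514·t = ln(15.477) = 2.7394, so t = 2.7394/0.514 = 5.3295.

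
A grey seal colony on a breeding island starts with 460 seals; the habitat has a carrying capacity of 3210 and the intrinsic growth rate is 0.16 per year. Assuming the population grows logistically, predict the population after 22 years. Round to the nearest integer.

A = (K − N₀)/N₀ = (3210 − 460)/460 = 5.9783.
N(t) = K/(1 + A·e^(−rt)) = 3210/(1 + 5.9783×e^(−0.16×22)).
e^(−3.52) = 0.029599; denominator = 1 + 5.9783×0.029599 = 1.177.
N = 3210/1.177 = 2727.38.

2727 seals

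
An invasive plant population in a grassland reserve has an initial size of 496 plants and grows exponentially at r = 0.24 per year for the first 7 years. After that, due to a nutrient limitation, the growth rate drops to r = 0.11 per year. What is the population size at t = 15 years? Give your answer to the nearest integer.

6416 plants

Phase 1: N(7) = 496·e^(0.24×7) = 496·e^1.68 = 2661.32.
Phase 2 runs for 15 − 7 = 8 years at r = 0.11.
N(15) = 2661.32·e^(0.11×8) = 2661.32·e^0.88 = 6416.17.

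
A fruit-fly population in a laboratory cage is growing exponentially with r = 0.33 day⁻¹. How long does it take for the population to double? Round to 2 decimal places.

2.10 days

Doubling time t_d = ln(2)/r = 0.6931/0.33 = 2.1004.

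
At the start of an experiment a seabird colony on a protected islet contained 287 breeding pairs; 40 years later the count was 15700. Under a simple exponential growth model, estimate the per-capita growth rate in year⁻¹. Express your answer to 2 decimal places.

From N(t) = N₀·e^(rt): e^(r·40) = 15700/287 = 54.704.
r·40 = ln(54.704) = 4.0019, so r = 4.0019/40 = 0.10005.

0.10 per year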